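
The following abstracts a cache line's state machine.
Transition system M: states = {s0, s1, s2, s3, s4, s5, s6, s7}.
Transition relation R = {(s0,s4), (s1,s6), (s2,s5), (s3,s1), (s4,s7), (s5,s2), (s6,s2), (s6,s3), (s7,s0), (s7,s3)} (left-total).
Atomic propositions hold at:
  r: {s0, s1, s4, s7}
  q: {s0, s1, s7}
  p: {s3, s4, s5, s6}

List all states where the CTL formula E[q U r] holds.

{s0, s1, s4, s7}

E[q U r]: least fixpoint, start Z0 = Sat(r) = {s0, s1, s4, s7}, add states in Sat(q) with some successor in Z. Already a fixed point.
Sat(E[q U r]) = {s0, s1, s4, s7}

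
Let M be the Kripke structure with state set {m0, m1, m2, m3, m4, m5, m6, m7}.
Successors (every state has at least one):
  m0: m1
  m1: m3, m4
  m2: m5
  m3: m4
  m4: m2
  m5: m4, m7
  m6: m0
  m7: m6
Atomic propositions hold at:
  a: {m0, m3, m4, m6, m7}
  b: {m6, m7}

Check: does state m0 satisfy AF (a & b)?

No

Sat(a & b) = {m6, m7}
AF (a & b): least fixpoint, start Z0 = {m6, m7}, add states with every successor in Z. Already a fixed point.
Sat(AF (a & b)) = {m6, m7}
m0 ∉ Sat(AF (a & b)) = {m6, m7}, so the formula does not hold at m0.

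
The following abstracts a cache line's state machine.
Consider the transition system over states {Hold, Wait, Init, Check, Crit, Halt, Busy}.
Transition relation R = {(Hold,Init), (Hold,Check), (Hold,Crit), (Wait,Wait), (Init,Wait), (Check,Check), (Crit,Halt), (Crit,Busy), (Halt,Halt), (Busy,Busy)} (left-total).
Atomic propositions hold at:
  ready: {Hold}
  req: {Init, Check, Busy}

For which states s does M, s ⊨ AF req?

{Init, Check, Busy}

AF req: least fixpoint, start Z0 = {Init, Check, Busy}, add states with every successor in Z. Already a fixed point.
Sat(AF req) = {Init, Check, Busy}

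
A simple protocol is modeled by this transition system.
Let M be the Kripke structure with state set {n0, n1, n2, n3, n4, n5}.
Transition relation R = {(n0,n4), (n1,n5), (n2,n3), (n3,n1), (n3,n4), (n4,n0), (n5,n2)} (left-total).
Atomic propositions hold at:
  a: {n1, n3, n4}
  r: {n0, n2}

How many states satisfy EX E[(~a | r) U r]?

Sat(~a) = {n0, n2, n5}
Sat(~a | r) = {n0, n2, n5}
E[(~a | r) U r]: least fixpoint, start Z0 = Sat(r) = {n0, n2}, add states in Sat(~a | r) with some successor in Z. Z1 = {n0, n2, n5}; fixed.
Sat(E[(~a | r) U r]) = {n0, n2, n5}
Sat(EX E[(~a | r) U r]) = {s : some successor in {n0, n2, n5}} = {n1, n4, n5}
|Sat(EX E[(~a | r) U r])| = |{n1, n4, n5}| = 3.

3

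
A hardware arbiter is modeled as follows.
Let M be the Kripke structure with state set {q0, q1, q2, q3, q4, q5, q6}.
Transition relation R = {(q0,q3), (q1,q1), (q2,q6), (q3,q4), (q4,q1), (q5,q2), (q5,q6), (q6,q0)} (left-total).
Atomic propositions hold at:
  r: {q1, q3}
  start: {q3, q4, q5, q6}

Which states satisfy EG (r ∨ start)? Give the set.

Sat(r ∨ start) = {q1, q3, q4, q5, q6}
EG (r ∨ start): greatest fixpoint, start Z0 = {q1, q3, q4, q5, q6}, keep only states in Sat with some successor in Z. Z1 = {q1, q3, q4, q5}; Z2 = {q1, q3, q4}; fixed.
Sat(EG (r ∨ start)) = {q1, q3, q4}

{q1, q3, q4}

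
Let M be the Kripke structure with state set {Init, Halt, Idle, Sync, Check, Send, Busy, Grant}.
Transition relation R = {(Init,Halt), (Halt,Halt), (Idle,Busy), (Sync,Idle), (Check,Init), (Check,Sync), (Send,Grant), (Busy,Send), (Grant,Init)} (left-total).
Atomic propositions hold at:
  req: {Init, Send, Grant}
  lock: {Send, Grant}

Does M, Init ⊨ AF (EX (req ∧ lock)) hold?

No

Sat(req ∧ lock) = {Send, Grant}
Sat(EX (req ∧ lock)) = {s : some successor in {Send, Grant}} = {Send, Busy}
AF (EX (req ∧ lock)): least fixpoint, start Z0 = {Send, Busy}, add states with every successor in Z. Z1 = {Idle, Send, Busy}; Z2 = {Idle, Sync, Send, Busy}; fixed.
Sat(AF (EX (req ∧ lock))) = {Idle, Sync, Send, Busy}
Init ∉ Sat(AF (EX (req ∧ lock))) = {Idle, Sync, Send, Busy}, so the formula does not hold at Init.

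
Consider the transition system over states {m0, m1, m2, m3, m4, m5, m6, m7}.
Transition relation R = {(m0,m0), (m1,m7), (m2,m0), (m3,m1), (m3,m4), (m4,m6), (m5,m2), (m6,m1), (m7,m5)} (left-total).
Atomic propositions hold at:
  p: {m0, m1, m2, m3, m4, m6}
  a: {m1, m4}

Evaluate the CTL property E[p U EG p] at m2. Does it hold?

Yes

EG p: greatest fixpoint, start Z0 = {m0, m1, m2, m3, m4, m6}, keep only states in Sat with some successor in Z. Z1 = {m0, m2, m3, m4, m6}; Z2 = {m0, m2, m3, m4}; Z3 = {m0, m2, m3}; Z4 = {m0, m2}; fixed.
Sat(EG p) = {m0, m2}
E[p U EG p]: least fixpoint, start Z0 = Sat(EG p) = {m0, m2}, add states in Sat(p) with some successor in Z. Already a fixed point.
Sat(E[p U EG p]) = {m0, m2}
m2 ∈ Sat(E[p U EG p]) = {m0, m2}, so the formula holds at m2.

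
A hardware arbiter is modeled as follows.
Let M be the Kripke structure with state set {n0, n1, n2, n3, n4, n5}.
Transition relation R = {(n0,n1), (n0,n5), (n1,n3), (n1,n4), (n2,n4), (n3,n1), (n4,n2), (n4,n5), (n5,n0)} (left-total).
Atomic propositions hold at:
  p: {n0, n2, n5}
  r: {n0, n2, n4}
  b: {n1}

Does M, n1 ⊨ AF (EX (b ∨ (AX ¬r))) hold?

Sat(¬r) = {n1, n3, n5}
Sat(AX ¬r) = {s : every successor in {n1, n3, n5}} = {n0, n3}
Sat(b ∨ (AX ¬r)) = {n0, n1, n3}
Sat(EX (b ∨ (AX ¬r))) = {s : some successor in {n0, n1, n3}} = {n0, n1, n3, n5}
AF (EX (b ∨ (AX ¬r))): least fixpoint, start Z0 = {n0, n1, n3, n5}, add states with every successor in Z. Already a fixed point.
Sat(AF (EX (b ∨ (AX ¬r)))) = {n0, n1, n3, n5}
n1 ∈ Sat(AF (EX (b ∨ (AX ¬r)))) = {n0, n1, n3, n5}, so the formula holds at n1.

Yes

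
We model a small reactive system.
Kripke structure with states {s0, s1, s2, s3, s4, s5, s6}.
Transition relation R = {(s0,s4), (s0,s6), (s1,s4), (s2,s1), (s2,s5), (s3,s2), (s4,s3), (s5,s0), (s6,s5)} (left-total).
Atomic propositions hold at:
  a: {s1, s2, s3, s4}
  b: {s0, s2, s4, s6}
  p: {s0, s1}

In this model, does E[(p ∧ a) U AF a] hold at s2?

Yes

Sat(p ∧ a) = {s1}
AF a: least fixpoint, start Z0 = {s1, s2, s3, s4}, add states with every successor in Z. Already a fixed point.
Sat(AF a) = {s1, s2, s3, s4}
E[(p ∧ a) U AF a]: least fixpoint, start Z0 = Sat(AF a) = {s1, s2, s3, s4}, add states in Sat(p ∧ a) with some successor in Z. Already a fixed point.
Sat(E[(p ∧ a) U AF a]) = {s1, s2, s3, s4}
s2 ∈ Sat(E[(p ∧ a) U AF a]) = {s1, s2, s3, s4}, so the formula holds at s2.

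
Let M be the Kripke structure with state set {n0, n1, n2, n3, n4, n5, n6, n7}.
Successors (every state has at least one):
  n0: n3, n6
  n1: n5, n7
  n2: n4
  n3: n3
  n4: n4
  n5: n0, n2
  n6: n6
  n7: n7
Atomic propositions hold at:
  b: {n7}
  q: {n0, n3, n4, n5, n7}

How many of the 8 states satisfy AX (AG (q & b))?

1

Sat(q & b) = {n7}
AG (q & b): greatest fixpoint, start Z0 = {n7}, keep only states in Sat with every successor in Z. Already a fixed point.
Sat(AG (q & b)) = {n7}
Sat(AX (AG (q & b))) = {s : every successor in {n7}} = {n7}
|Sat(AX (AG (q & b)))| = |{n7}| = 1.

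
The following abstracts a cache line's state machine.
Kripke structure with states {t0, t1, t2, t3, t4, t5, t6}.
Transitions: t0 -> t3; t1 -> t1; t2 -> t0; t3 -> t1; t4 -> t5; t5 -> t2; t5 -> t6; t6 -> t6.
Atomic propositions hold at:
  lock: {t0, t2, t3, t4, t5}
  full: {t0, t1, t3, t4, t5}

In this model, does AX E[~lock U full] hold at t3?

Yes

Sat(~lock) = {t1, t6}
E[~lock U full]: least fixpoint, start Z0 = Sat(full) = {t0, t1, t3, t4, t5}, add states in Sat(~lock) with some successor in Z. Already a fixed point.
Sat(E[~lock U full]) = {t0, t1, t3, t4, t5}
Sat(AX E[~lock U full]) = {s : every successor in {t0, t1, t3, t4, t5}} = {t0, t1, t2, t3, t4}
t3 ∈ Sat(AX E[~lock U full]) = {t0, t1, t2, t3, t4}, so the formula holds at t3.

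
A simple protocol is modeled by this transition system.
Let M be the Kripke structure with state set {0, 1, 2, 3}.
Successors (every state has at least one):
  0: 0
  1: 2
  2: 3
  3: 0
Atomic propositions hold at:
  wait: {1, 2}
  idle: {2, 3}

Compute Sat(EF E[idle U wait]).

E[idle U wait]: least fixpoint, start Z0 = Sat(wait) = {1, 2}, add states in Sat(idle) with some successor in Z. Already a fixed point.
Sat(E[idle U wait]) = {1, 2}
EF E[idle U wait]: least fixpoint, start Z0 = {1, 2}, add states with some successor in Z. Already a fixed point.
Sat(EF E[idle U wait]) = {1, 2}

{1, 2}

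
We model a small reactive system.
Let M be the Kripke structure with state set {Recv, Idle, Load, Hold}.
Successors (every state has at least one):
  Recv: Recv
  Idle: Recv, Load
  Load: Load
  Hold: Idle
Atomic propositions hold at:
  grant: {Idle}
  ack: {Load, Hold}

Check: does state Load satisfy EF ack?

EF ack: least fixpoint, start Z0 = {Load, Hold}, add states with some successor in Z. Z1 = {Idle, Load, Hold}; fixed.
Sat(EF ack) = {Idle, Load, Hold}
Load ∈ Sat(EF ack) = {Idle, Load, Hold}, so the formula holds at Load.

Yes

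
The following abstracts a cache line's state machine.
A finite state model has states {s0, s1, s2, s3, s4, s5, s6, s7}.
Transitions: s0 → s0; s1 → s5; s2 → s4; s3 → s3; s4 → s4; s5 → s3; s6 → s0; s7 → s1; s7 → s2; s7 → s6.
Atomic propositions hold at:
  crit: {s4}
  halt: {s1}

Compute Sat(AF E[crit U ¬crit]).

Sat(¬crit) = {s0, s1, s2, s3, s5, s6, s7}
E[crit U ¬crit]: least fixpoint, start Z0 = Sat(¬crit) = {s0, s1, s2, s3, s5, s6, s7}, add states in Sat(crit) with some successor in Z. Already a fixed point.
Sat(E[crit U ¬crit]) = {s0, s1, s2, s3, s5, s6, s7}
AF E[crit U ¬crit]: least fixpoint, start Z0 = {s0, s1, s2, s3, s5, s6, s7}, add states with every successor in Z. Already a fixed point.
Sat(AF E[crit U ¬crit]) = {s0, s1, s2, s3, s5, s6, s7}

{s0, s1, s2, s3, s5, s6, s7}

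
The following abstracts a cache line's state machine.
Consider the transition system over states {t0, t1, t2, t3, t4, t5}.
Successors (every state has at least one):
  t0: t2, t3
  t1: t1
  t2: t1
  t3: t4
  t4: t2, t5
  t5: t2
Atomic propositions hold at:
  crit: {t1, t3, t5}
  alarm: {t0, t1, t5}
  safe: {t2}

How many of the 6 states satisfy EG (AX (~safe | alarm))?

2

Sat(~safe) = {t0, t1, t3, t4, t5}
Sat(~safe | alarm) = {t0, t1, t3, t4, t5}
Sat(AX (~safe | alarm)) = {s : every successor in {t0, t1, t3, t4, t5}} = {t1, t2, t3}
EG (AX (~safe | alarm)): greatest fixpoint, start Z0 = {t1, t2, t3}, keep only states in Sat with some successor in Z. Z1 = {t1, t2}; fixed.
Sat(EG (AX (~safe | alarm))) = {t1, t2}
|Sat(EG (AX (~safe | alarm)))| = |{t1, t2}| = 2.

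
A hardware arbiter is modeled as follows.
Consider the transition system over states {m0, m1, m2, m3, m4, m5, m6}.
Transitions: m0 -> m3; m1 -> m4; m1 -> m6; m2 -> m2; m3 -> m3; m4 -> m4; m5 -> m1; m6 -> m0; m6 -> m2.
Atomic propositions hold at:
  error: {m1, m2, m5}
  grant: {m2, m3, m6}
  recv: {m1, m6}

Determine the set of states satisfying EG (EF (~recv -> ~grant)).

Sat(~recv) = {m0, m2, m3, m4, m5}
Sat(~grant) = {m0, m1, m4, m5}
Sat(~recv -> ~grant) = {m0, m1, m4, m5, m6}
EF (~recv -> ~grant): least fixpoint, start Z0 = {m0, m1, m4, m5, m6}, add states with some successor in Z. Already a fixed point.
Sat(EF (~recv -> ~grant)) = {m0, m1, m4, m5, m6}
EG (EF (~recv -> ~grant)): greatest fixpoint, start Z0 = {m0, m1, m4, m5, m6}, keep only states in Sat with some successor in Z. Z1 = {m1, m4, m5, m6}; Z2 = {m1, m4, m5}; fixed.
Sat(EG (EF (~recv -> ~grant))) = {m1, m4, m5}

{m1, m4, m5}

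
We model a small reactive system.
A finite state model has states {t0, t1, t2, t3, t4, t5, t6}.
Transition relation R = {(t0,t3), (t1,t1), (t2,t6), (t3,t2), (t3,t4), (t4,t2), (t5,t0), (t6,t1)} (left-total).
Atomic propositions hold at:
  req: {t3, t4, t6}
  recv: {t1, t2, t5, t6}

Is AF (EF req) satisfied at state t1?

No

EF req: least fixpoint, start Z0 = {t3, t4, t6}, add states with some successor in Z. Z1 = {t0, t2, t3, t4, t6}; Z2 = {t0, t2, t3, t4, t5, t6}; fixed.
Sat(EF req) = {t0, t2, t3, t4, t5, t6}
AF (EF req): least fixpoint, start Z0 = {t0, t2, t3, t4, t5, t6}, add states with every successor in Z. Already a fixed point.
Sat(AF (EF req)) = {t0, t2, t3, t4, t5, t6}
t1 ∉ Sat(AF (EF req)) = {t0, t2, t3, t4, t5, t6}, so the formula does not hold at t1.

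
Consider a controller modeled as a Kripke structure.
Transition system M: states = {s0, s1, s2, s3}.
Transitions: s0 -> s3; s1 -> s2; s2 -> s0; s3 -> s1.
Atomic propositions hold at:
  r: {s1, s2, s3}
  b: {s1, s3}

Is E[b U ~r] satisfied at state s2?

Sat(~r) = {s0}
E[b U ~r]: least fixpoint, start Z0 = Sat(~r) = {s0}, add states in Sat(b) with some successor in Z. Already a fixed point.
Sat(E[b U ~r]) = {s0}
s2 ∉ Sat(E[b U ~r]) = {s0}, so the formula does not hold at s2.

No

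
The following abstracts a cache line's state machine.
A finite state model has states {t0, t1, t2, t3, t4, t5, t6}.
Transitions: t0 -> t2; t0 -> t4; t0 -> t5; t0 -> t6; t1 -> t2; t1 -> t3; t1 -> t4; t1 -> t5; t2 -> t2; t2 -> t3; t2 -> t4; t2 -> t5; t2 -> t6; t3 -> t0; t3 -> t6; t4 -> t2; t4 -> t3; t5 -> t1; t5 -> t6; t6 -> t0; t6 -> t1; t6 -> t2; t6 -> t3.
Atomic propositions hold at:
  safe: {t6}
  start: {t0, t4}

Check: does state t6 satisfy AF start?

AF start: least fixpoint, start Z0 = {t0, t4}, add states with every successor in Z. Already a fixed point.
Sat(AF start) = {t0, t4}
t6 ∉ Sat(AF start) = {t0, t4}, so the formula does not hold at t6.

No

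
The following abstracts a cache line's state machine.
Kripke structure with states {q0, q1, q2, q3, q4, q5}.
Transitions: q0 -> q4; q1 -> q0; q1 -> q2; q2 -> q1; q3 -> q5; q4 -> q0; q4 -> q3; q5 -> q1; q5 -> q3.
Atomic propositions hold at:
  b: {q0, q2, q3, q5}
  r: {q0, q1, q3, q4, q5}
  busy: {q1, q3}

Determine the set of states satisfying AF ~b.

{q0, q1, q2, q4}

Sat(~b) = {q1, q4}
AF ~b: least fixpoint, start Z0 = {q1, q4}, add states with every successor in Z. Z1 = {q0, q1, q2, q4}; fixed.
Sat(AF ~b) = {q0, q1, q2, q4}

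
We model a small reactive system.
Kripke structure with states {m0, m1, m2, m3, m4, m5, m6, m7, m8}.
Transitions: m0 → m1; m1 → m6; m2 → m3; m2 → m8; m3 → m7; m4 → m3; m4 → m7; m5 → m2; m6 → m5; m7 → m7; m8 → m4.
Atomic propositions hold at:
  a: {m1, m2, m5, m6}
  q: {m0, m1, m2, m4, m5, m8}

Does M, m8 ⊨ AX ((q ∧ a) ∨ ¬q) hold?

Sat(q ∧ a) = {m1, m2, m5}
Sat(¬q) = {m3, m6, m7}
Sat((q ∧ a) ∨ ¬q) = {m1, m2, m3, m5, m6, m7}
Sat(AX ((q ∧ a) ∨ ¬q)) = {s : every successor in {m1, m2, m3, m5, m6, m7}} = {m0, m1, m3, m4, m5, m6, m7}
m8 ∉ Sat(AX ((q ∧ a) ∨ ¬q)) = {m0, m1, m3, m4, m5, m6, m7}, so the formula does not hold at m8.

No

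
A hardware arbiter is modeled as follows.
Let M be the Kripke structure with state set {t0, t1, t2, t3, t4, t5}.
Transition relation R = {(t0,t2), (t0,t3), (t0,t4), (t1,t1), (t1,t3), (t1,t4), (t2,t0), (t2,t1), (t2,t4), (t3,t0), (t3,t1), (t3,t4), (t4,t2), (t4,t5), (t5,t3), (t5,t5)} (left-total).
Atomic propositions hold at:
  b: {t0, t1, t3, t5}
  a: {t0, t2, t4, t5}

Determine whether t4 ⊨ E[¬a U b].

No

Sat(¬a) = {t1, t3}
E[¬a U b]: least fixpoint, start Z0 = Sat(b) = {t0, t1, t3, t5}, add states in Sat(¬a) with some successor in Z. Already a fixed point.
Sat(E[¬a U b]) = {t0, t1, t3, t5}
t4 ∉ Sat(E[¬a U b]) = {t0, t1, t3, t5}, so the formula does not hold at t4.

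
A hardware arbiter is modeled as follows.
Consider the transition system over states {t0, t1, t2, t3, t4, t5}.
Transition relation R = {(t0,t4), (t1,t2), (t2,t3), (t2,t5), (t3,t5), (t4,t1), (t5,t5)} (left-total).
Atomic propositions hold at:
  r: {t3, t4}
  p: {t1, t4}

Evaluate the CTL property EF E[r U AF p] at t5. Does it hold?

No

AF p: least fixpoint, start Z0 = {t1, t4}, add states with every successor in Z. Z1 = {t0, t1, t4}; fixed.
Sat(AF p) = {t0, t1, t4}
E[r U AF p]: least fixpoint, start Z0 = Sat(AF p) = {t0, t1, t4}, add states in Sat(r) with some successor in Z. Already a fixed point.
Sat(E[r U AF p]) = {t0, t1, t4}
EF E[r U AF p]: least fixpoint, start Z0 = {t0, t1, t4}, add states with some successor in Z. Already a fixed point.
Sat(EF E[r U AF p]) = {t0, t1, t4}
t5 ∉ Sat(EF E[r U AF p]) = {t0, t1, t4}, so the formula does not hold at t5.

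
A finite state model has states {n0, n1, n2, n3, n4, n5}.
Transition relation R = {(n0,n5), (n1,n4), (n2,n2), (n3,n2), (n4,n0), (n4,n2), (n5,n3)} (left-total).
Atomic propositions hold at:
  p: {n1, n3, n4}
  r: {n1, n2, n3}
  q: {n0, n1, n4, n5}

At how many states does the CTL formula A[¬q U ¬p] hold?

4

Sat(¬q) = {n2, n3}
Sat(¬p) = {n0, n2, n5}
A[¬q U ¬p]: least fixpoint, start Z0 = Sat(¬p) = {n0, n2, n5}, add states in Sat(¬q) with every successor in Z. Z1 = {n0, n2, n3, n5}; fixed.
Sat(A[¬q U ¬p]) = {n0, n2, n3, n5}
|Sat(A[¬q U ¬p])| = |{n0, n2, n3, n5}| = 4.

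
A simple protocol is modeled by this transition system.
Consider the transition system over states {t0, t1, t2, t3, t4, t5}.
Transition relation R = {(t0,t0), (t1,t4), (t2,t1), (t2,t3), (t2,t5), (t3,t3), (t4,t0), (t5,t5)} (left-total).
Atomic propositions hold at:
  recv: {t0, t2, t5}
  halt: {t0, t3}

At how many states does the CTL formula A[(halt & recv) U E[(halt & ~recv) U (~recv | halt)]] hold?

4

Sat(halt & recv) = {t0}
Sat(~recv) = {t1, t3, t4}
Sat(halt & ~recv) = {t3}
Sat(~recv | halt) = {t0, t1, t3, t4}
E[(halt & ~recv) U (~recv | halt)]: least fixpoint, start Z0 = Sat((~recv | halt)) = {t0, t1, t3, t4}, add states in Sat(halt & ~recv) with some successor in Z. Already a fixed point.
Sat(E[(halt & ~recv) U (~recv | halt)]) = {t0, t1, t3, t4}
A[(halt & recv) U E[(halt & ~recv) U (~recv | halt)]]: least fixpoint, start Z0 = Sat(E[(halt & ~recv) U (~recv | halt)]) = {t0, t1, t3, t4}, add states in Sat(halt & recv) with every successor in Z. Already a fixed point.
Sat(A[(halt & recv) U E[(halt & ~recv) U (~recv | halt)]]) = {t0, t1, t3, t4}
|Sat(A[(halt & recv) U E[(halt & ~recv) U (~recv | halt)]])| = |{t0, t1, t3, t4}| = 4.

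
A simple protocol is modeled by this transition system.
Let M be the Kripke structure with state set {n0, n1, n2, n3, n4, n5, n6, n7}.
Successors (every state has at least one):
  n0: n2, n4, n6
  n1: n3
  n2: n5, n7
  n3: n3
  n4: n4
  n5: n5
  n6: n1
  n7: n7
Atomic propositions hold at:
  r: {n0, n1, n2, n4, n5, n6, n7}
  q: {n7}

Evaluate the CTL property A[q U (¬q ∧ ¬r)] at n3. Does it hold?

Sat(¬q) = {n0, n1, n2, n3, n4, n5, n6}
Sat(¬r) = {n3}
Sat(¬q ∧ ¬r) = {n3}
A[q U (¬q ∧ ¬r)]: least fixpoint, start Z0 = Sat((¬q ∧ ¬r)) = {n3}, add states in Sat(q) with every successor in Z. Already a fixed point.
Sat(A[q U (¬q ∧ ¬r)]) = {n3}
n3 ∈ Sat(A[q U (¬q ∧ ¬r)]) = {n3}, so the formula holds at n3.

Yes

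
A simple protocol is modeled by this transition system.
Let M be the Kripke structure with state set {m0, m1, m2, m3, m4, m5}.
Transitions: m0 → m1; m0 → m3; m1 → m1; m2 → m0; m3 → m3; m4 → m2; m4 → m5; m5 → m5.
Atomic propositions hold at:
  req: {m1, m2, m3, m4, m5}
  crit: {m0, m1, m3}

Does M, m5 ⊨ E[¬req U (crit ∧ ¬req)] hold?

No

Sat(¬req) = {m0}
Sat(crit ∧ ¬req) = {m0}
E[¬req U (crit ∧ ¬req)]: least fixpoint, start Z0 = Sat((crit ∧ ¬req)) = {m0}, add states in Sat(¬req) with some successor in Z. Already a fixed point.
Sat(E[¬req U (crit ∧ ¬req)]) = {m0}
m5 ∉ Sat(E[¬req U (crit ∧ ¬req)]) = {m0}, so the formula does not hold at m5.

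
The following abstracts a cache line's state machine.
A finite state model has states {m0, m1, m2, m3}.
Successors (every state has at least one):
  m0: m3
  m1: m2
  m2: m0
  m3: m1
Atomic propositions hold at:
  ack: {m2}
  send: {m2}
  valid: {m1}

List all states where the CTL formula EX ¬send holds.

Sat(¬send) = {m0, m1, m3}
Sat(EX ¬send) = {s : some successor in {m0, m1, m3}} = {m0, m2, m3}

{m0, m2, m3}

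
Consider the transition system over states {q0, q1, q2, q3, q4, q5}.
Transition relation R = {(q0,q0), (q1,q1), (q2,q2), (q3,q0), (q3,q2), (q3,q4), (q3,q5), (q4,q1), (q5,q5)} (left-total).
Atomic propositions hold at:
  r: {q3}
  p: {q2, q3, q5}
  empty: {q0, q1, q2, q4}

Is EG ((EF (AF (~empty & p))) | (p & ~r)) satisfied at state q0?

No

Sat(~empty) = {q3, q5}
Sat(~empty & p) = {q3, q5}
AF (~empty & p): least fixpoint, start Z0 = {q3, q5}, add states with every successor in Z. Already a fixed point.
Sat(AF (~empty & p)) = {q3, q5}
EF (AF (~empty & p)): least fixpoint, start Z0 = {q3, q5}, add states with some successor in Z. Already a fixed point.
Sat(EF (AF (~empty & p))) = {q3, q5}
Sat(~r) = {q0, q1, q2, q4, q5}
Sat(p & ~r) = {q2, q5}
Sat((EF (AF (~empty & p))) | (p & ~r)) = {q2, q3, q5}
EG ((EF (AF (~empty & p))) | (p & ~r)): greatest fixpoint, start Z0 = {q2, q3, q5}, keep only states in Sat with some successor in Z. Already a fixed point.
Sat(EG ((EF (AF (~empty & p))) | (p & ~r))) = {q2, q3, q5}
q0 ∉ Sat(EG ((EF (AF (~empty & p))) | (p & ~r))) = {q2, q3, q5}, so the formula does not hold at q0.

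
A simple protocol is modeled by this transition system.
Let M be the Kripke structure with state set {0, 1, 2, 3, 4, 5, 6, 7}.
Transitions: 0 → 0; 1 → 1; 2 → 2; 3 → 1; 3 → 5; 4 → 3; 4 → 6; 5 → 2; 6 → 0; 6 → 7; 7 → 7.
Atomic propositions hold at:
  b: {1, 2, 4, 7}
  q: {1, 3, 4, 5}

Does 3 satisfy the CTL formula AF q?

AF q: least fixpoint, start Z0 = {1, 3, 4, 5}, add states with every successor in Z. Already a fixed point.
Sat(AF q) = {1, 3, 4, 5}
3 ∈ Sat(AF q) = {1, 3, 4, 5}, so the formula holds at 3.

Yes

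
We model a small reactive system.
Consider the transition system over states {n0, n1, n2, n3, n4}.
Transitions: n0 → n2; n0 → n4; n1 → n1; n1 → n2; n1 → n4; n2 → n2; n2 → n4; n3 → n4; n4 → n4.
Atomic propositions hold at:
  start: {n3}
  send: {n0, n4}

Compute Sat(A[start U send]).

A[start U send]: least fixpoint, start Z0 = Sat(send) = {n0, n4}, add states in Sat(start) with every successor in Z. Z1 = {n0, n3, n4}; fixed.
Sat(A[start U send]) = {n0, n3, n4}

{n0, n3, n4}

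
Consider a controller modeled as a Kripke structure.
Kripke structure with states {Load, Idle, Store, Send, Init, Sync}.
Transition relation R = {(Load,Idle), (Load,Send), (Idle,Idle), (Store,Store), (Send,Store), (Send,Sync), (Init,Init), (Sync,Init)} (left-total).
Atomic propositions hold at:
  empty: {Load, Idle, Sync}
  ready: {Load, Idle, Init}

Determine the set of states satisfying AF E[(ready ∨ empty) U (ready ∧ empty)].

{Load, Idle}

Sat(ready ∨ empty) = {Load, Idle, Init, Sync}
Sat(ready ∧ empty) = {Load, Idle}
E[(ready ∨ empty) U (ready ∧ empty)]: least fixpoint, start Z0 = Sat((ready ∧ empty)) = {Load, Idle}, add states in Sat(ready ∨ empty) with some successor in Z. Already a fixed point.
Sat(E[(ready ∨ empty) U (ready ∧ empty)]) = {Load, Idle}
AF E[(ready ∨ empty) U (ready ∧ empty)]: least fixpoint, start Z0 = {Load, Idle}, add states with every successor in Z. Already a fixed point.
Sat(AF E[(ready ∨ empty) U (ready ∧ empty)]) = {Load, Idle}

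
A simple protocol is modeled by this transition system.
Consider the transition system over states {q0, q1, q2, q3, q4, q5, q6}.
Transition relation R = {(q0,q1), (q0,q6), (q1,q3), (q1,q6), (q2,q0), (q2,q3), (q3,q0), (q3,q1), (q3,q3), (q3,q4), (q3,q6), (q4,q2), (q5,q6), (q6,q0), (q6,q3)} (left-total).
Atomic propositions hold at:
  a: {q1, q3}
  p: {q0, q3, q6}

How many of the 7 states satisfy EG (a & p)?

1

Sat(a & p) = {q3}
EG (a & p): greatest fixpoint, start Z0 = {q3}, keep only states in Sat with some successor in Z. Already a fixed point.
Sat(EG (a & p)) = {q3}
|Sat(EG (a & p))| = |{q3}| = 1.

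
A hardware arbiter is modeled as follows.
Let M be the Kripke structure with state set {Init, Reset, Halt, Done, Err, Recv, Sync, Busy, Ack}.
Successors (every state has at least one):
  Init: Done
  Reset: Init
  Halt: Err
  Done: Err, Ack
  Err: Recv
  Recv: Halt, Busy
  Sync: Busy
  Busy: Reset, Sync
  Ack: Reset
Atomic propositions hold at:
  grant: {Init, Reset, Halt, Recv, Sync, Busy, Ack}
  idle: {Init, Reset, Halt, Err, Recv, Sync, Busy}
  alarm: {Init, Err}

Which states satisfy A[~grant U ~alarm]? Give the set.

{Reset, Halt, Done, Err, Recv, Sync, Busy, Ack}

Sat(~grant) = {Done, Err}
Sat(~alarm) = {Reset, Halt, Done, Recv, Sync, Busy, Ack}
A[~grant U ~alarm]: least fixpoint, start Z0 = Sat(~alarm) = {Reset, Halt, Done, Recv, Sync, Busy, Ack}, add states in Sat(~grant) with every successor in Z. Z1 = {Reset, Halt, Done, Err, Recv, Sync, Busy, Ack}; fixed.
Sat(A[~grant U ~alarm]) = {Reset, Halt, Done, Err, Recv, Sync, Busy, Ack}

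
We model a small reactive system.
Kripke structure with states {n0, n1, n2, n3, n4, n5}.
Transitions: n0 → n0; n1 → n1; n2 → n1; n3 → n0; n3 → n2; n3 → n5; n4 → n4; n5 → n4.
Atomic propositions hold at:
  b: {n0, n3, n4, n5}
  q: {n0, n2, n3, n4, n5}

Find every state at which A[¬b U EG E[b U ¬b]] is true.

Sat(¬b) = {n1, n2}
E[b U ¬b]: least fixpoint, start Z0 = Sat(¬b) = {n1, n2}, add states in Sat(b) with some successor in Z. Z1 = {n1, n2, n3}; fixed.
Sat(E[b U ¬b]) = {n1, n2, n3}
EG E[b U ¬b]: greatest fixpoint, start Z0 = {n1, n2, n3}, keep only states in Sat with some successor in Z. Already a fixed point.
Sat(EG E[b U ¬b]) = {n1, n2, n3}
A[¬b U EG E[b U ¬b]]: least fixpoint, start Z0 = Sat(EG E[b U ¬b]) = {n1, n2, n3}, add states in Sat(¬b) with every successor in Z. Already a fixed point.
Sat(A[¬b U EG E[b U ¬b]]) = {n1, n2, n3}

{n1, n2, n3}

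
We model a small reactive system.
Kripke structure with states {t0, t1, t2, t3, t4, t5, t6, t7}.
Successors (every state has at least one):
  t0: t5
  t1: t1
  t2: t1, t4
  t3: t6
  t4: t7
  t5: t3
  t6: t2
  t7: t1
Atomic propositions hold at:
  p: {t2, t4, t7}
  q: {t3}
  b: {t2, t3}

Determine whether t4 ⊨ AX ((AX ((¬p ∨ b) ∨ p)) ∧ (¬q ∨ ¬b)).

Sat(¬p) = {t0, t1, t3, t5, t6}
Sat(¬p ∨ b) = {t0, t1, t2, t3, t5, t6}
Sat((¬p ∨ b) ∨ p) = {t0, t1, t2, t3, t4, t5, t6, t7}
Sat(AX ((¬p ∨ b) ∨ p)) = {s : every successor in {t0, t1, t2, t3, t4, t5, t6, t7}} = {t0, t1, t2, t3, t4, t5, t6, t7}
Sat(¬q) = {t0, t1, t2, t4, t5, t6, t7}
Sat(¬b) = {t0, t1, t4, t5, t6, t7}
Sat(¬q ∨ ¬b) = {t0, t1, t2, t4, t5, t6, t7}
Sat((AX ((¬p ∨ b) ∨ p)) ∧ (¬q ∨ ¬b)) = {t0, t1, t2, t4, t5, t6, t7}
Sat(AX ((AX ((¬p ∨ b) ∨ p)) ∧ (¬q ∨ ¬b))) = {s : every successor in {t0, t1, t2, t4, t5, t6, t7}} = {t0, t1, t2, t3, t4, t6, t7}
t4 ∈ Sat(AX ((AX ((¬p ∨ b) ∨ p)) ∧ (¬q ∨ ¬b))) = {t0, t1, t2, t3, t4, t6, t7}, so the formula holds at t4.

Yes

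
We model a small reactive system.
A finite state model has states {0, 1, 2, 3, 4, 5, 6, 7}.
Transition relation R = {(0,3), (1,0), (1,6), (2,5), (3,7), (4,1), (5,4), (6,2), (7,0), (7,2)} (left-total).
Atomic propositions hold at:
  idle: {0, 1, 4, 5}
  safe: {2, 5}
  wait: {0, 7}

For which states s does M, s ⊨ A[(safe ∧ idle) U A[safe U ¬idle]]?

Sat(safe ∧ idle) = {5}
Sat(¬idle) = {2, 3, 6, 7}
A[safe U ¬idle]: least fixpoint, start Z0 = Sat(¬idle) = {2, 3, 6, 7}, add states in Sat(safe) with every successor in Z. Already a fixed point.
Sat(A[safe U ¬idle]) = {2, 3, 6, 7}
A[(safe ∧ idle) U A[safe U ¬idle]]: least fixpoint, start Z0 = Sat(A[safe U ¬idle]) = {2, 3, 6, 7}, add states in Sat(safe ∧ idle) with every successor in Z. Already a fixed point.
Sat(A[(safe ∧ idle) U A[safe U ¬idle]]) = {2, 3, 6, 7}

{2, 3, 6, 7}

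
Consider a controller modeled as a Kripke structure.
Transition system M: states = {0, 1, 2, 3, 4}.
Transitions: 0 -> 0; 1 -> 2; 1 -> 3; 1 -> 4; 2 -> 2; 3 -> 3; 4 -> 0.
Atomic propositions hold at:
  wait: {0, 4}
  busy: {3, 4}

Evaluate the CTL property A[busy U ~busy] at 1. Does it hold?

Sat(~busy) = {0, 1, 2}
A[busy U ~busy]: least fixpoint, start Z0 = Sat(~busy) = {0, 1, 2}, add states in Sat(busy) with every successor in Z. Z1 = {0, 1, 2, 4}; fixed.
Sat(A[busy U ~busy]) = {0, 1, 2, 4}
1 ∈ Sat(A[busy U ~busy]) = {0, 1, 2, 4}, so the formula holds at 1.

Yes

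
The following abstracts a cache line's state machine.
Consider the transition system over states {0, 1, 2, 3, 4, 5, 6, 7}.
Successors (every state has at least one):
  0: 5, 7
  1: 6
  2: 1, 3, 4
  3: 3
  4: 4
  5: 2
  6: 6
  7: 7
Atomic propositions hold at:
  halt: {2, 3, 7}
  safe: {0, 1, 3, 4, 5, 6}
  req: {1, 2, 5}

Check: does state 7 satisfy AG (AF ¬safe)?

Yes

Sat(¬safe) = {2, 7}
AF ¬safe: least fixpoint, start Z0 = {2, 7}, add states with every successor in Z. Z1 = {2, 5, 7}; Z2 = {0, 2, 5, 7}; fixed.
Sat(AF ¬safe) = {0, 2, 5, 7}
AG (AF ¬safe): greatest fixpoint, start Z0 = {0, 2, 5, 7}, keep only states in Sat with every successor in Z. Z1 = {0, 5, 7}; Z2 = {0, 7}; Z3 = {7}; fixed.
Sat(AG (AF ¬safe)) = {7}
7 ∈ Sat(AG (AF ¬safe)) = {7}, so the formula holds at 7.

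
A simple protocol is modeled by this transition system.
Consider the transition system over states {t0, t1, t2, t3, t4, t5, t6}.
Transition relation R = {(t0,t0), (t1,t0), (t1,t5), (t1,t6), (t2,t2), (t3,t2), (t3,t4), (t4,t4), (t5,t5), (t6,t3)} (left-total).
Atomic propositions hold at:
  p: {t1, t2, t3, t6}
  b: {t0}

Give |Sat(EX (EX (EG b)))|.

EG b: greatest fixpoint, start Z0 = {t0}, keep only states in Sat with some successor in Z. Already a fixed point.
Sat(EG b) = {t0}
Sat(EX (EG b)) = {s : some successor in {t0}} = {t0, t1}
Sat(EX (EX (EG b))) = {s : some successor in {t0, t1}} = {t0, t1}
|Sat(EX (EX (EG b)))| = |{t0, t1}| = 2.

2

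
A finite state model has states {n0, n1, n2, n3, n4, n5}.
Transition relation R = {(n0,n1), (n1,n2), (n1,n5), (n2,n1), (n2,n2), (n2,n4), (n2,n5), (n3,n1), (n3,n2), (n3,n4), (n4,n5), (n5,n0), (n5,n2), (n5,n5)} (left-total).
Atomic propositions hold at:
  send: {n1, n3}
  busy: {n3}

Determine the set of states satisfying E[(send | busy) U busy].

{n3}

Sat(send | busy) = {n1, n3}
E[(send | busy) U busy]: least fixpoint, start Z0 = Sat(busy) = {n3}, add states in Sat(send | busy) with some successor in Z. Already a fixed point.
Sat(E[(send | busy) U busy]) = {n3}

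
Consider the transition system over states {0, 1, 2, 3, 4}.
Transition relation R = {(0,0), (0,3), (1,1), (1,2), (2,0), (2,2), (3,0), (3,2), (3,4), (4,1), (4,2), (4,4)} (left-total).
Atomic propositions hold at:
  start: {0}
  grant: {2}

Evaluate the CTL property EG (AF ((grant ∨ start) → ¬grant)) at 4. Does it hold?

Yes

Sat(grant ∨ start) = {0, 2}
Sat(¬grant) = {0, 1, 3, 4}
Sat((grant ∨ start) → ¬grant) = {0, 1, 3, 4}
AF ((grant ∨ start) → ¬grant): least fixpoint, start Z0 = {0, 1, 3, 4}, add states with every successor in Z. Already a fixed point.
Sat(AF ((grant ∨ start) → ¬grant)) = {0, 1, 3, 4}
EG (AF ((grant ∨ start) → ¬grant)): greatest fixpoint, start Z0 = {0, 1, 3, 4}, keep only states in Sat with some successor in Z. Already a fixed point.
Sat(EG (AF ((grant ∨ start) → ¬grant))) = {0, 1, 3, 4}
4 ∈ Sat(EG (AF ((grant ∨ start) → ¬grant))) = {0, 1, 3, 4}, so the formula holds at 4.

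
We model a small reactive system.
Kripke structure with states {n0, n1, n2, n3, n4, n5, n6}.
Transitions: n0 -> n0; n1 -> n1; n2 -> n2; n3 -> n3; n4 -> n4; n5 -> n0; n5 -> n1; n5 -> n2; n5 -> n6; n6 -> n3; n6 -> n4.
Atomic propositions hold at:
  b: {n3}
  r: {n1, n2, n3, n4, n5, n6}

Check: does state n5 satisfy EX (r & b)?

Sat(r & b) = {n3}
Sat(EX (r & b)) = {s : some successor in {n3}} = {n3, n6}
n5 ∉ Sat(EX (r & b)) = {n3, n6}, so the formula does not hold at n5.

No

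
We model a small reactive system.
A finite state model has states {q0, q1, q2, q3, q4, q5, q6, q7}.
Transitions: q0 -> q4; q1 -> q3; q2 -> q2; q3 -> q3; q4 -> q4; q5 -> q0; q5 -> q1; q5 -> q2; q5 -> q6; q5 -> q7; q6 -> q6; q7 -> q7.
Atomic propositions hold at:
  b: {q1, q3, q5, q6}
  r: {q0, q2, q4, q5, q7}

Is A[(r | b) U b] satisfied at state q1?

Sat(r | b) = {q0, q1, q2, q3, q4, q5, q6, q7}
A[(r | b) U b]: least fixpoint, start Z0 = Sat(b) = {q1, q3, q5, q6}, add states in Sat(r | b) with every successor in Z. Already a fixed point.
Sat(A[(r | b) U b]) = {q1, q3, q5, q6}
q1 ∈ Sat(A[(r | b) U b]) = {q1, q3, q5, q6}, so the formula holds at q1.

Yes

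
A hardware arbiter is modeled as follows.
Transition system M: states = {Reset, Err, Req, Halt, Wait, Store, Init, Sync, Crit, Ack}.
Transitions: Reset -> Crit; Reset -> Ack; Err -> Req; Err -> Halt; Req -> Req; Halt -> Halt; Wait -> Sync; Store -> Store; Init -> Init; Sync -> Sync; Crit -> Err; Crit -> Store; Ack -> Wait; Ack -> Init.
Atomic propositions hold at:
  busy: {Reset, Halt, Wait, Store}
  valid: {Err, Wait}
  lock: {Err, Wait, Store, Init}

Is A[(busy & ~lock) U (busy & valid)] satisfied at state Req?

No

Sat(~lock) = {Reset, Req, Halt, Sync, Crit, Ack}
Sat(busy & ~lock) = {Reset, Halt}
Sat(busy & valid) = {Wait}
A[(busy & ~lock) U (busy & valid)]: least fixpoint, start Z0 = Sat((busy & valid)) = {Wait}, add states in Sat(busy & ~lock) with every successor in Z. Already a fixed point.
Sat(A[(busy & ~lock) U (busy & valid)]) = {Wait}
Req ∉ Sat(A[(busy & ~lock) U (busy & valid)]) = {Wait}, so the formula does not hold at Req.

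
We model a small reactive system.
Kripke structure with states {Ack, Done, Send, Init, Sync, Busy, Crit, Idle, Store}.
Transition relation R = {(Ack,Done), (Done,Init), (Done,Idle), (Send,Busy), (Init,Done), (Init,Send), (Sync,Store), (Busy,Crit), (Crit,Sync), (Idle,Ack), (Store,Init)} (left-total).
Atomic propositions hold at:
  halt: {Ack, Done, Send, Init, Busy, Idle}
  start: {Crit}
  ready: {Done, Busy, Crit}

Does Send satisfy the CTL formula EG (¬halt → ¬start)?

Sat(¬halt) = {Sync, Crit, Store}
Sat(¬start) = {Ack, Done, Send, Init, Sync, Busy, Idle, Store}
Sat(¬halt → ¬start) = {Ack, Done, Send, Init, Sync, Busy, Idle, Store}
EG (¬halt → ¬start): greatest fixpoint, start Z0 = {Ack, Done, Send, Init, Sync, Busy, Idle, Store}, keep only states in Sat with some successor in Z. Z1 = {Ack, Done, Send, Init, Sync, Idle, Store}; Z2 = {Ack, Done, Init, Sync, Idle, Store}; fixed.
Sat(EG (¬halt → ¬start)) = {Ack, Done, Init, Sync, Idle, Store}
Send ∉ Sat(EG (¬halt → ¬start)) = {Ack, Done, Init, Sync, Idle, Store}, so the formula does not hold at Send.

No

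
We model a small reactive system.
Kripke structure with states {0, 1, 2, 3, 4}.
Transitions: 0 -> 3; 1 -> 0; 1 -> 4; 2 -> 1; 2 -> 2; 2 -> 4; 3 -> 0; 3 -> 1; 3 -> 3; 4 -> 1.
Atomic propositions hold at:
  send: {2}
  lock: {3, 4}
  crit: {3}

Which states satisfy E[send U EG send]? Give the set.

{2}

EG send: greatest fixpoint, start Z0 = {2}, keep only states in Sat with some successor in Z. Already a fixed point.
Sat(EG send) = {2}
E[send U EG send]: least fixpoint, start Z0 = Sat(EG send) = {2}, add states in Sat(send) with some successor in Z. Already a fixed point.
Sat(E[send U EG send]) = {2}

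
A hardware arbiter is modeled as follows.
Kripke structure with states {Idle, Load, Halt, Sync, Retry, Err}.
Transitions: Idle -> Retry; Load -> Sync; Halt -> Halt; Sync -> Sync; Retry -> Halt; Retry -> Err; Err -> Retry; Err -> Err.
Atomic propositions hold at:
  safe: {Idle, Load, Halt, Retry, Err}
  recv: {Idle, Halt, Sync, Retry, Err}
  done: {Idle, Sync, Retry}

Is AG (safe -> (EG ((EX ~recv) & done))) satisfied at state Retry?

Sat(~recv) = {Load}
Sat(EX ~recv) = {s : some successor in {Load}} = ∅
Sat((EX ~recv) & done) = ∅
EG ((EX ~recv) & done): greatest fixpoint, start Z0 = ∅, keep only states in Sat with some successor in Z. Already a fixed point.
Sat(EG ((EX ~recv) & done)) = ∅
Sat(safe -> (EG ((EX ~recv) & done))) = {Sync}
AG (safe -> (EG ((EX ~recv) & done))): greatest fixpoint, start Z0 = {Sync}, keep only states in Sat with every successor in Z. Already a fixed point.
Sat(AG (safe -> (EG ((EX ~recv) & done)))) = {Sync}
Retry ∉ Sat(AG (safe -> (EG ((EX ~recv) & done)))) = {Sync}, so the formula does not hold at Retry.

No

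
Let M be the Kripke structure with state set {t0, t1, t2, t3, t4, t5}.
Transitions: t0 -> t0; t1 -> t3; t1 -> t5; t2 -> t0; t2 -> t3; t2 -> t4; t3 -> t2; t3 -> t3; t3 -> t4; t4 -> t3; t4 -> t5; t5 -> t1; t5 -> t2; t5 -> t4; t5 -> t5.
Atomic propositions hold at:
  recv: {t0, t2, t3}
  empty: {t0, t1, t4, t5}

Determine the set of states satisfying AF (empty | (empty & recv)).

{t0, t1, t4, t5}

Sat(empty & recv) = {t0}
Sat(empty | (empty & recv)) = {t0, t1, t4, t5}
AF (empty | (empty & recv)): least fixpoint, start Z0 = {t0, t1, t4, t5}, add states with every successor in Z. Already a fixed point.
Sat(AF (empty | (empty & recv))) = {t0, t1, t4, t5}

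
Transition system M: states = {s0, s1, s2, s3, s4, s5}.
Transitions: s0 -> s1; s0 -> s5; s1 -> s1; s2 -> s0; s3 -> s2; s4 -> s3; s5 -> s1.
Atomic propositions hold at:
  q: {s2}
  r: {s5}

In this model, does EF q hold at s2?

EF q: least fixpoint, start Z0 = {s2}, add states with some successor in Z. Z1 = {s2, s3}; Z2 = {s2, s3, s4}; fixed.
Sat(EF q) = {s2, s3, s4}
s2 ∈ Sat(EF q) = {s2, s3, s4}, so the formula holds at s2.

Yes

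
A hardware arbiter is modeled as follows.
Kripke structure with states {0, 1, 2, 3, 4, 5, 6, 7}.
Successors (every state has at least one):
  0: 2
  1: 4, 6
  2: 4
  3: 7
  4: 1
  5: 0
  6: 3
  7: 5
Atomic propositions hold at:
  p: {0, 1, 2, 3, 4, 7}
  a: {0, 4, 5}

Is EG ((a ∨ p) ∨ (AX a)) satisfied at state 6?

No

Sat(a ∨ p) = {0, 1, 2, 3, 4, 5, 7}
Sat(AX a) = {s : every successor in {0, 4, 5}} = {2, 5, 7}
Sat((a ∨ p) ∨ (AX a)) = {0, 1, 2, 3, 4, 5, 7}
EG ((a ∨ p) ∨ (AX a)): greatest fixpoint, start Z0 = {0, 1, 2, 3, 4, 5, 7}, keep only states in Sat with some successor in Z. Already a fixed point.
Sat(EG ((a ∨ p) ∨ (AX a))) = {0, 1, 2, 3, 4, 5, 7}
6 ∉ Sat(EG ((a ∨ p) ∨ (AX a))) = {0, 1, 2, 3, 4, 5, 7}, so the formula does not hold at 6.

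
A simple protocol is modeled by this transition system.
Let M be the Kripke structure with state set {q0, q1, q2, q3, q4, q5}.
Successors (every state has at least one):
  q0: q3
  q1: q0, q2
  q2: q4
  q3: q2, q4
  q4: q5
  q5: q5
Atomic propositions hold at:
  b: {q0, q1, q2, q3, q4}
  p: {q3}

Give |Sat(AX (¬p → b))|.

Sat(¬p) = {q0, q1, q2, q4, q5}
Sat(¬p → b) = {q0, q1, q2, q3, q4}
Sat(AX (¬p → b)) = {s : every successor in {q0, q1, q2, q3, q4}} = {q0, q1, q2, q3}
|Sat(AX (¬p → b))| = |{q0, q1, q2, q3}| = 4.

4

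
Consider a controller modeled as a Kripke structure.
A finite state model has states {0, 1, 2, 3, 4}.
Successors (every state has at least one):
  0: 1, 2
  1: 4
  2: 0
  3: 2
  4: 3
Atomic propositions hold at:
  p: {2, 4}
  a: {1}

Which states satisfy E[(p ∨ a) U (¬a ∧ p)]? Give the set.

Sat(p ∨ a) = {1, 2, 4}
Sat(¬a) = {0, 2, 3, 4}
Sat(¬a ∧ p) = {2, 4}
E[(p ∨ a) U (¬a ∧ p)]: least fixpoint, start Z0 = Sat((¬a ∧ p)) = {2, 4}, add states in Sat(p ∨ a) with some successor in Z. Z1 = {1, 2, 4}; fixed.
Sat(E[(p ∨ a) U (¬a ∧ p)]) = {1, 2, 4}

{1, 2, 4}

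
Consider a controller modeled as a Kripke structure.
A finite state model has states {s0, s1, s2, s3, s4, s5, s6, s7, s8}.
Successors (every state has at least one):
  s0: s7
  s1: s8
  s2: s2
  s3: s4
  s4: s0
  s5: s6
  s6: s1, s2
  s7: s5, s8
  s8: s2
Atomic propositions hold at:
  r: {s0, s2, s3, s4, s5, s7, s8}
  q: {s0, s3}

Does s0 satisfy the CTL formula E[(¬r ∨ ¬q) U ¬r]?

Sat(¬r) = {s1, s6}
Sat(¬q) = {s1, s2, s4, s5, s6, s7, s8}
Sat(¬r ∨ ¬q) = {s1, s2, s4, s5, s6, s7, s8}
E[(¬r ∨ ¬q) U ¬r]: least fixpoint, start Z0 = Sat(¬r) = {s1, s6}, add states in Sat(¬r ∨ ¬q) with some successor in Z. Z1 = {s1, s5, s6}; Z2 = {s1, s5, s6, s7}; fixed.
Sat(E[(¬r ∨ ¬q) U ¬r]) = {s1, s5, s6, s7}
s0 ∉ Sat(E[(¬r ∨ ¬q) U ¬r]) = {s1, s5, s6, s7}, so the formula does not hold at s0.

No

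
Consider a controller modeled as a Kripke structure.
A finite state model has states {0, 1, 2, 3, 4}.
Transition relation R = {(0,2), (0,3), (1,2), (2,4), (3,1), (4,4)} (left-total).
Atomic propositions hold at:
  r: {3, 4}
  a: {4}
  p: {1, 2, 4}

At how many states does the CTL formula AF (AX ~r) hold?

Sat(~r) = {0, 1, 2}
Sat(AX ~r) = {s : every successor in {0, 1, 2}} = {1, 3}
AF (AX ~r): least fixpoint, start Z0 = {1, 3}, add states with every successor in Z. Already a fixed point.
Sat(AF (AX ~r)) = {1, 3}
|Sat(AF (AX ~r))| = |{1, 3}| = 2.

2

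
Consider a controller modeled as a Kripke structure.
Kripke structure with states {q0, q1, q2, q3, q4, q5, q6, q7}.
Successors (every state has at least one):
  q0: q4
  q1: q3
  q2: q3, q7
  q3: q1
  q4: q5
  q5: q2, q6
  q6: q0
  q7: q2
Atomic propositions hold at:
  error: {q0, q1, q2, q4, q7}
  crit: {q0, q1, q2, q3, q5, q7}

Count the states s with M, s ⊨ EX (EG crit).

EG crit: greatest fixpoint, start Z0 = {q0, q1, q2, q3, q5, q7}, keep only states in Sat with some successor in Z. Z1 = {q1, q2, q3, q5, q7}; fixed.
Sat(EG crit) = {q1, q2, q3, q5, q7}
Sat(EX (EG crit)) = {s : some successor in {q1, q2, q3, q5, q7}} = {q1, q2, q3, q4, q5, q7}
|Sat(EX (EG crit))| = |{q1, q2, q3, q4, q5, q7}| = 6.

6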